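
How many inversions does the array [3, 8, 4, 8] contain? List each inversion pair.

Finding inversions in [3, 8, 4, 8]:

(1, 2): arr[1]=8 > arr[2]=4

Total inversions: 1

The array has 1 inversion(s): (1,2). Each pair (i,j) satisfies i < j and arr[i] > arr[j].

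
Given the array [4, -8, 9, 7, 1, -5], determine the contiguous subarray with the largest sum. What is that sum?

Using Kadane's algorithm on [4, -8, 9, 7, 1, -5]:

Scanning through the array:
Position 1 (value -8): max_ending_here = -4, max_so_far = 4
Position 2 (value 9): max_ending_here = 9, max_so_far = 9
Position 3 (value 7): max_ending_here = 16, max_so_far = 16
Position 4 (value 1): max_ending_here = 17, max_so_far = 17
Position 5 (value -5): max_ending_here = 12, max_so_far = 17

Maximum subarray: [9, 7, 1]
Maximum sum: 17

The maximum subarray is [9, 7, 1] with sum 17. This subarray runs from index 2 to index 4.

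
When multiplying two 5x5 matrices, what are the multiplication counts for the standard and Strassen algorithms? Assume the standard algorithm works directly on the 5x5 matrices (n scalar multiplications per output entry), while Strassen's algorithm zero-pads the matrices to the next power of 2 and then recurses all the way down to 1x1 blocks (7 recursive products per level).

Matrix multiplication for 5x5 matrices:

Strassen's algorithm requires power-of-2 dimensions. Pad 5x5 to 8x8 (next power of 2).

Standard algorithm: 5^3 = 125 multiplications
Strassen's algorithm: 7^(log2(8)) = 7^3 = 343 multiplications
Difference: 125 - 343 = -218 (Strassen uses MORE here due to padding overhead — for small or just-over-power-of-2 n, padding can outweigh the per-level savings)

Standard: 125 multiplications (5^3). Strassen: 343 multiplications (7^3, after padding to 8x8). Strassen reduces 8 recursive multiplications to 7 at each level.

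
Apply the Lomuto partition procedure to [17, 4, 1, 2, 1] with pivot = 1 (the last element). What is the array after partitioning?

Lomuto partition with pivot = 1:

Initial array: [17, 4, 1, 2, 1]

arr[0]=17 > 1: no swap
arr[1]=4 > 1: no swap
arr[2]=1 <= 1: swap with position 0, array becomes [1, 4, 17, 2, 1]
arr[3]=2 > 1: no swap

Place pivot at position 1: [1, 1, 17, 2, 4]
Pivot position: 1

After partitioning with pivot 1, the array becomes [1, 1, 17, 2, 4]. The pivot is placed at index 1. All elements to the left of the pivot are <= 1, and all elements to the right are > 1.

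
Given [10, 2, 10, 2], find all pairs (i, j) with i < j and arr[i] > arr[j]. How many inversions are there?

Finding inversions in [10, 2, 10, 2]:

(0, 1): arr[0]=10 > arr[1]=2
(0, 3): arr[0]=10 > arr[3]=2
(2, 3): arr[2]=10 > arr[3]=2

Total inversions: 3

The array has 3 inversion(s): (0,1), (0,3), (2,3). Each pair (i,j) satisfies i < j and arr[i] > arr[j].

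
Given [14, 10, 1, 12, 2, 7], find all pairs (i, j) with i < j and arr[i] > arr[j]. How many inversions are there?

Finding inversions in [14, 10, 1, 12, 2, 7]:

(0, 1): arr[0]=14 > arr[1]=10
(0, 2): arr[0]=14 > arr[2]=1
(0, 3): arr[0]=14 > arr[3]=12
(0, 4): arr[0]=14 > arr[4]=2
(0, 5): arr[0]=14 > arr[5]=7
(1, 2): arr[1]=10 > arr[2]=1
(1, 4): arr[1]=10 > arr[4]=2
(1, 5): arr[1]=10 > arr[5]=7
(3, 4): arr[3]=12 > arr[4]=2
(3, 5): arr[3]=12 > arr[5]=7

Total inversions: 10

The array has 10 inversion(s): (0,1), (0,2), (0,3), (0,4), (0,5), (1,2), (1,4), (1,5), (3,4), (3,5). Each pair (i,j) satisfies i < j and arr[i] > arr[j].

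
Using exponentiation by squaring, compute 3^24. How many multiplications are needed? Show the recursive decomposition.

Computing 3^24 by squaring (build up from 3^1; each line after the first costs one multiplication):

3^1 = 3
3^2 = (3^1)^2 = 3^2 = 9
3^3 = 3 * 3^2 = 3 * 9 = 27
3^6 = (3^3)^2 = 27^2 = 729
3^12 = (3^6)^2 = 729^2 = 531441
3^24 = (3^12)^2 = 531441^2 = 282429536481

Result: 282429536481
Multiplications needed: 5 (5 lines after 3^1)

3^24 = 282429536481. Using exponentiation by squaring, this requires 5 multiplications. The key idea: if the exponent is even, square the half-power; if odd, multiply by the base once.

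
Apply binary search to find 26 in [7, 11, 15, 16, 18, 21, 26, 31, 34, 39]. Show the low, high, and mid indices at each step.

Binary search for 26 in [7, 11, 15, 16, 18, 21, 26, 31, 34, 39]:

lo=0, hi=9, mid=4, arr[mid]=18 -> 18 < 26, search right half
lo=5, hi=9, mid=7, arr[mid]=31 -> 31 > 26, search left half
lo=5, hi=6, mid=5, arr[mid]=21 -> 21 < 26, search right half
lo=6, hi=6, mid=6, arr[mid]=26 -> Found target at index 6!

Binary search finds 26 at index 6 after 4 comparisons. The search repeatedly halves the search space by comparing with the middle element.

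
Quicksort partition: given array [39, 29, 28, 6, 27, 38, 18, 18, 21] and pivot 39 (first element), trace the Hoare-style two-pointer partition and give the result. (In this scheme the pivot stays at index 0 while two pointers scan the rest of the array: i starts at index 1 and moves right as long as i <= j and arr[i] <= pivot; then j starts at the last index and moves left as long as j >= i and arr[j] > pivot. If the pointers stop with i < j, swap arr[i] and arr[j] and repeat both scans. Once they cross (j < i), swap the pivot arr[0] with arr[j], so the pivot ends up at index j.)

Hoare-style two-pointer partition with pivot = 39:

Initial array: [39, 29, 28, 6, 27, 38, 18, 18, 21]

Pointers start at i = 1, j = 8.
i ends at 9, j ends at 8: the pointers have crossed (j < i), so scanning stops.

Swap pivot arr[0] with arr[8] to place pivot at position 8: [21, 29, 28, 6, 27, 38, 18, 18, 39]
Pivot position: 8

After partitioning with pivot 39, the array becomes [21, 29, 28, 6, 27, 38, 18, 18, 39]. The pivot is placed at index 8. All elements to the left of the pivot are <= 39, and all elements to the right are > 39.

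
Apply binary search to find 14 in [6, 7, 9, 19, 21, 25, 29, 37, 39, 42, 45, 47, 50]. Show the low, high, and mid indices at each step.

Binary search for 14 in [6, 7, 9, 19, 21, 25, 29, 37, 39, 42, 45, 47, 50]:

lo=0, hi=12, mid=6, arr[mid]=29 -> 29 > 14, search left half
lo=0, hi=5, mid=2, arr[mid]=9 -> 9 < 14, search right half
lo=3, hi=5, mid=4, arr[mid]=21 -> 21 > 14, search left half
lo=3, hi=3, mid=3, arr[mid]=19 -> 19 > 14, search left half
lo=3 > hi=2, target 14 not found

Binary search determines that 14 is not in the array after 4 comparisons. The search space was exhausted without finding the target.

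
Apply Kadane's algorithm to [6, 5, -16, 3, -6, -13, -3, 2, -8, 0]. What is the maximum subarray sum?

Using Kadane's algorithm on [6, 5, -16, 3, -6, -13, -3, 2, -8, 0]:

Scanning through the array:
Position 1 (value 5): max_ending_here = 11, max_so_far = 11
Position 2 (value -16): max_ending_here = -5, max_so_far = 11
Position 3 (value 3): max_ending_here = 3, max_so_far = 11
Position 4 (value -6): max_ending_here = -3, max_so_far = 11
Position 5 (value -13): max_ending_here = -13, max_so_far = 11
Position 6 (value -3): max_ending_here = -3, max_so_far = 11
Position 7 (value 2): max_ending_here = 2, max_so_far = 11
Position 8 (value -8): max_ending_here = -6, max_so_far = 11
Position 9 (value 0): max_ending_here = 0, max_so_far = 11

Maximum subarray: [6, 5]
Maximum sum: 11

The maximum subarray is [6, 5] with sum 11. This subarray runs from index 0 to index 1.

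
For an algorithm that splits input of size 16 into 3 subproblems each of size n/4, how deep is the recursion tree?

For divide and conquer with division factor 4:

Problem sizes at each level:
Level 0: 16
Level 1: 4
Level 2: 1

The root is level 0 and the size-1 base case is level 2 (the tree spans levels 0 through 2, i.e. 3 levels counting the root), so the depth is the number of divisions: log_4(16) = 2

The recursion tree depth is log_4(16) = 2. At each level, the problem size is divided by 4, so it takes 2 divisions to reduce to a base case of size 1. The algorithm makes 3 recursive calls at each level.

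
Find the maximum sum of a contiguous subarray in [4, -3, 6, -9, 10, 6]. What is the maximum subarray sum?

Using Kadane's algorithm on [4, -3, 6, -9, 10, 6]:

Scanning through the array:
Position 1 (value -3): max_ending_here = 1, max_so_far = 4
Position 2 (value 6): max_ending_here = 7, max_so_far = 7
Position 3 (value -9): max_ending_here = -2, max_so_far = 7
Position 4 (value 10): max_ending_here = 10, max_so_far = 10
Position 5 (value 6): max_ending_here = 16, max_so_far = 16

Maximum subarray: [10, 6]
Maximum sum: 16

The maximum subarray is [10, 6] with sum 16. This subarray runs from index 4 to index 5.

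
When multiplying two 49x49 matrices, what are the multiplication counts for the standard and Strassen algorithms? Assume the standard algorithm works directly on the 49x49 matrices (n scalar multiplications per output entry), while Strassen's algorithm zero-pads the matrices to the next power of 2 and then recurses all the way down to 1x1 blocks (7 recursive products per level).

Matrix multiplication for 49x49 matrices:

Strassen's algorithm requires power-of-2 dimensions. Pad 49x49 to 64x64 (next power of 2).

Standard algorithm: 49^3 = 117649 multiplications
Strassen's algorithm: 7^(log2(64)) = 7^6 = 117649 multiplications
Savings: 117649 - 117649 = 0 multiplications

Standard: 117649 multiplications (49^3). Strassen: 117649 multiplications (7^6, after padding to 64x64). Strassen reduces 8 recursive multiplications to 7 at each level.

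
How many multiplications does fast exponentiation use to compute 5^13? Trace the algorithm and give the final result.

Computing 5^13 by squaring (build up from 5^1; each line after the first costs one multiplication):

5^1 = 5
5^2 = (5^1)^2 = 5^2 = 25
5^3 = 5 * 5^2 = 5 * 25 = 125
5^6 = (5^3)^2 = 125^2 = 15625
5^12 = (5^6)^2 = 15625^2 = 244140625
5^13 = 5 * 5^12 = 5 * 244140625 = 1220703125

Result: 1220703125
Multiplications needed: 5 (5 lines after 5^1)

5^13 = 1220703125. Using exponentiation by squaring, this requires 5 multiplications. The key idea: if the exponent is even, square the half-power; if odd, multiply by the base once.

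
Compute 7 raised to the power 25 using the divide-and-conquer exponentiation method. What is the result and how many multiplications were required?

Computing 7^25 by squaring (build up from 7^1; each line after the first costs one multiplication):

7^1 = 7
7^2 = (7^1)^2 = 7^2 = 49
7^3 = 7 * 7^2 = 7 * 49 = 343
7^6 = (7^3)^2 = 343^2 = 117649
7^12 = (7^6)^2 = 117649^2 = 13841287201
7^24 = (7^12)^2 = 13841287201^2 = 191581231380566414401
7^25 = 7 * 7^24 = 7 * 191581231380566414401 = 1341068619663964900807

Result: 1341068619663964900807
Multiplications needed: 6 (6 lines after 7^1)

7^25 = 1341068619663964900807. Using exponentiation by squaring, this requires 6 multiplications. The key idea: if the exponent is even, square the half-power; if odd, multiply by the base once.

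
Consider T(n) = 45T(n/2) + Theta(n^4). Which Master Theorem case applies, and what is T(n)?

Master Theorem for T(n) = 45T(n/2) + O(n^4):

a = 45, b = 2, c = 4
log_b(a) = log_2(45) = 5.4919

Case 1: c = 4 < log_2(45) = 5.4919
T(n) = O(n^(log_2 45))

For T(n) = 45T(n/2) + O(n^4): log_2(45) = 5.4919. This is Case 1 of the Master Theorem (c < log_b(a), work dominated by leaves), giving O(n^(log_2 45)).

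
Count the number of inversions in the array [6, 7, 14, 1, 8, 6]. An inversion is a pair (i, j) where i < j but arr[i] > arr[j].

Finding inversions in [6, 7, 14, 1, 8, 6]:

(0, 3): arr[0]=6 > arr[3]=1
(1, 3): arr[1]=7 > arr[3]=1
(1, 5): arr[1]=7 > arr[5]=6
(2, 3): arr[2]=14 > arr[3]=1
(2, 4): arr[2]=14 > arr[4]=8
(2, 5): arr[2]=14 > arr[5]=6
(4, 5): arr[4]=8 > arr[5]=6

Total inversions: 7

The array has 7 inversion(s): (0,3), (1,3), (1,5), (2,3), (2,4), (2,5), (4,5). Each pair (i,j) satisfies i < j and arr[i] > arr[j].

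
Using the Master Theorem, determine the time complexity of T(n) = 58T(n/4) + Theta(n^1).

Master Theorem for T(n) = 58T(n/4) + O(n^1):

a = 58, b = 4, c = 1
log_b(a) = log_4(58) = 2.9290

Case 1: c = 1 < log_4(58) = 2.9290
T(n) = O(n^(log_4 58))

For T(n) = 58T(n/4) + O(n^1): log_4(58) = 2.9290. This is Case 1 of the Master Theorem (c < log_b(a), work dominated by leaves), giving O(n^(log_4 58)).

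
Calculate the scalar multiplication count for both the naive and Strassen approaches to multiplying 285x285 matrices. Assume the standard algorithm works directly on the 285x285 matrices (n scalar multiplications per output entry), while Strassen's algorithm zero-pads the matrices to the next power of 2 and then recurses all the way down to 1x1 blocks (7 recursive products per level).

Matrix multiplication for 285x285 matrices:

Strassen's algorithm requires power-of-2 dimensions. Pad 285x285 to 512x512 (next power of 2).

Standard algorithm: 285^3 = 23149125 multiplications
Strassen's algorithm: 7^(log2(512)) = 7^9 = 40353607 multiplications
Difference: 23149125 - 40353607 = -17204482 (Strassen uses MORE here due to padding overhead — for small or just-over-power-of-2 n, padding can outweigh the per-level savings)

Standard: 23149125 multiplications (285^3). Strassen: 40353607 multiplications (7^9, after padding to 512x512). Strassen reduces 8 recursive multiplications to 7 at each level.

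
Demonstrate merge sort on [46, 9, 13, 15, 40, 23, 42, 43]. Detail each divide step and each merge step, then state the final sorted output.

Merge sort trace:

Split: [46, 9, 13, 15, 40, 23, 42, 43] -> [46, 9, 13, 15] and [40, 23, 42, 43]
  Split: [46, 9, 13, 15] -> [46, 9] and [13, 15]
    Split: [46, 9] -> [46] and [9]
    Merge: [46] + [9] -> [9, 46]
    Split: [13, 15] -> [13] and [15]
    Merge: [13] + [15] -> [13, 15]
  Merge: [9, 46] + [13, 15] -> [9, 13, 15, 46]
  Split: [40, 23, 42, 43] -> [40, 23] and [42, 43]
    Split: [40, 23] -> [40] and [23]
    Merge: [40] + [23] -> [23, 40]
    Split: [42, 43] -> [42] and [43]
    Merge: [42] + [43] -> [42, 43]
  Merge: [23, 40] + [42, 43] -> [23, 40, 42, 43]
Merge: [9, 13, 15, 46] + [23, 40, 42, 43] -> [9, 13, 15, 23, 40, 42, 43, 46]

Final sorted array: [9, 13, 15, 23, 40, 42, 43, 46]

The merge sort proceeds by recursively splitting the array and merging sorted halves.
After all merges, the sorted array is [9, 13, 15, 23, 40, 42, 43, 46].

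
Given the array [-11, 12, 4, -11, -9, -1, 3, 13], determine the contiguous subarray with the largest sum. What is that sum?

Using Kadane's algorithm on [-11, 12, 4, -11, -9, -1, 3, 13]:

Scanning through the array:
Position 1 (value 12): max_ending_here = 12, max_so_far = 12
Position 2 (value 4): max_ending_here = 16, max_so_far = 16
Position 3 (value -11): max_ending_here = 5, max_so_far = 16
Position 4 (value -9): max_ending_here = -4, max_so_far = 16
Position 5 (value -1): max_ending_here = -1, max_so_far = 16
Position 6 (value 3): max_ending_here = 3, max_so_far = 16
Position 7 (value 13): max_ending_here = 16, max_so_far = 16

Maximum subarray: [12, 4]
Maximum sum: 16

The maximum subarray is [12, 4] with sum 16. This subarray runs from index 1 to index 2.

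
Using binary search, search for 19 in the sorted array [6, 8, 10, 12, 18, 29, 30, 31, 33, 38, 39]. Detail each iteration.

Binary search for 19 in [6, 8, 10, 12, 18, 29, 30, 31, 33, 38, 39]:

lo=0, hi=10, mid=5, arr[mid]=29 -> 29 > 19, search left half
lo=0, hi=4, mid=2, arr[mid]=10 -> 10 < 19, search right half
lo=3, hi=4, mid=3, arr[mid]=12 -> 12 < 19, search right half
lo=4, hi=4, mid=4, arr[mid]=18 -> 18 < 19, search right half
lo=5 > hi=4, target 19 not found

Binary search determines that 19 is not in the array after 4 comparisons. The search space was exhausted without finding the target.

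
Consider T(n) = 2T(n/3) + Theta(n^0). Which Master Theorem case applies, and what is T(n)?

Master Theorem for T(n) = 2T(n/3) + O(n^0):

a = 2, b = 3, c = 0
log_b(a) = log_3(2) = 0.6309

Case 1: c = 0 < log_3(2) = 0.6309
T(n) = O(n^(log_3 2))

For T(n) = 2T(n/3) + O(n^0): log_3(2) = 0.6309. This is Case 1 of the Master Theorem (c < log_b(a), work dominated by leaves), giving O(n^(log_3 2)).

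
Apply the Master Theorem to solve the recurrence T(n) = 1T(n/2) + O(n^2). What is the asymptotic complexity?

Master Theorem for T(n) = 1T(n/2) + O(n^2):

a = 1, b = 2, c = 2
log_b(a) = log_2(1) = 0.0000

Case 3: c = 2 > log_2(1) = 0.0000
T(n) = O(n^2) = O(n^2)

For T(n) = 1T(n/2) + O(n^2): log_2(1) = 0.0000. This is Case 3 of the Master Theorem (c > log_b(a), work dominated by root), giving O(n^2).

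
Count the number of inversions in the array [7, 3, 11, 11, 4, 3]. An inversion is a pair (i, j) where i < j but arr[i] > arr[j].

Finding inversions in [7, 3, 11, 11, 4, 3]:

(0, 1): arr[0]=7 > arr[1]=3
(0, 4): arr[0]=7 > arr[4]=4
(0, 5): arr[0]=7 > arr[5]=3
(2, 4): arr[2]=11 > arr[4]=4
(2, 5): arr[2]=11 > arr[5]=3
(3, 4): arr[3]=11 > arr[4]=4
(3, 5): arr[3]=11 > arr[5]=3
(4, 5): arr[4]=4 > arr[5]=3

Total inversions: 8

The array has 8 inversion(s): (0,1), (0,4), (0,5), (2,4), (2,5), (3,4), (3,5), (4,5). Each pair (i,j) satisfies i < j and arr[i] > arr[j].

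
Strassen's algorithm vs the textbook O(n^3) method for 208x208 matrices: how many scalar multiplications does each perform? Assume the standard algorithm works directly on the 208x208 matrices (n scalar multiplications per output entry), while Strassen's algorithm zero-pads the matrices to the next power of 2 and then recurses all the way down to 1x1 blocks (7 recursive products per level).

Matrix multiplication for 208x208 matrices:

Strassen's algorithm requires power-of-2 dimensions. Pad 208x208 to 256x256 (next power of 2).

Standard algorithm: 208^3 = 8998912 multiplications
Strassen's algorithm: 7^(log2(256)) = 7^8 = 5764801 multiplications
Savings: 8998912 - 5764801 = 3234111 multiplications

Standard: 8998912 multiplications (208^3). Strassen: 5764801 multiplications (7^8, after padding to 256x256). Strassen reduces 8 recursive multiplications to 7 at each level.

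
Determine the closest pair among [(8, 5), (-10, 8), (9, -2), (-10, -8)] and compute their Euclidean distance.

Computing all pairwise distances among 4 points:

d((8, 5), (-10, 8)) = 18.2483
d((8, 5), (9, -2)) = 7.0711 <-- minimum
d((8, 5), (-10, -8)) = 22.2036
d((-10, 8), (9, -2)) = 21.4709
d((-10, 8), (-10, -8)) = 16.0
d((9, -2), (-10, -8)) = 19.9249

Closest pair: (8, 5) and (9, -2) with distance 7.0711

The closest pair is (8, 5) and (9, -2) with Euclidean distance 7.0711. For 4 points, brute-force pairwise comparison is shown above. For large n, the divide-and-conquer algorithm (sort by x, recurse on halves, check the dividing strip) achieves O(n log n).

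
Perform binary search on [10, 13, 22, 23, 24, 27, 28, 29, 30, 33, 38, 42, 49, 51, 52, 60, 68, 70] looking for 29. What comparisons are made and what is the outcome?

Binary search for 29 in [10, 13, 22, 23, 24, 27, 28, 29, 30, 33, 38, 42, 49, 51, 52, 60, 68, 70]:

lo=0, hi=17, mid=8, arr[mid]=30 -> 30 > 29, search left half
lo=0, hi=7, mid=3, arr[mid]=23 -> 23 < 29, search right half
lo=4, hi=7, mid=5, arr[mid]=27 -> 27 < 29, search right half
lo=6, hi=7, mid=6, arr[mid]=28 -> 28 < 29, search right half
lo=7, hi=7, mid=7, arr[mid]=29 -> Found target at index 7!

Binary search finds 29 at index 7 after 5 comparisons. The search repeatedly halves the search space by comparing with the middle element.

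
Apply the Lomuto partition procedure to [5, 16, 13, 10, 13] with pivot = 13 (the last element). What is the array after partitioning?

Lomuto partition with pivot = 13:

Initial array: [5, 16, 13, 10, 13]

arr[0]=5 <= 13: swap with position 0, array becomes [5, 16, 13, 10, 13]
arr[1]=16 > 13: no swap
arr[2]=13 <= 13: swap with position 1, array becomes [5, 13, 16, 10, 13]
arr[3]=10 <= 13: swap with position 2, array becomes [5, 13, 10, 16, 13]

Place pivot at position 3: [5, 13, 10, 13, 16]
Pivot position: 3

After partitioning with pivot 13, the array becomes [5, 13, 10, 13, 16]. The pivot is placed at index 3. All elements to the left of the pivot are <= 13, and all elements to the right are > 13.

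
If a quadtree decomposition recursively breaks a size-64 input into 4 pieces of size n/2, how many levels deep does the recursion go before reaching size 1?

For divide and conquer with division factor 2:

Problem sizes at each level:
Level 0: 64
Level 1: 32
Level 2: 16
Level 3: 8
Level 4: 4
Level 5: 2
Level 6: 1

The root is level 0 and the size-1 base case is level 6 (the tree spans levels 0 through 6, i.e. 7 levels counting the root), so the depth is the number of divisions: log_2(64) = 6

The recursion tree depth is log_2(64) = 6. At each level, the problem size is divided by 2, so it takes 6 divisions to reduce to a base case of size 1. The algorithm makes 4 recursive calls at each level.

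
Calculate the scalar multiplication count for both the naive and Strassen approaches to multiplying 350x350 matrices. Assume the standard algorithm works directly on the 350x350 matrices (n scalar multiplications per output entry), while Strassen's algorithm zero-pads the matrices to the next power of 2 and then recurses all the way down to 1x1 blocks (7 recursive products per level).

Matrix multiplication for 350x350 matrices:

Strassen's algorithm requires power-of-2 dimensions. Pad 350x350 to 512x512 (next power of 2).

Standard algorithm: 350^3 = 42875000 multiplications
Strassen's algorithm: 7^(log2(512)) = 7^9 = 40353607 multiplications
Savings: 42875000 - 40353607 = 2521393 multiplications

Standard: 42875000 multiplications (350^3). Strassen: 40353607 multiplications (7^9, after padding to 512x512). Strassen reduces 8 recursive multiplications to 7 at each level.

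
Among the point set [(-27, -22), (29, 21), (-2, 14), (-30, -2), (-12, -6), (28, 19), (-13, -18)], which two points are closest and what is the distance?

Computing all pairwise distances among 7 points:

d((-27, -22), (29, 21)) = 70.6045
d((-27, -22), (-2, 14)) = 43.8292
d((-27, -22), (-30, -2)) = 20.2237
d((-27, -22), (-12, -6)) = 21.9317
d((-27, -22), (28, 19)) = 68.6003
d((-27, -22), (-13, -18)) = 14.5602
d((29, 21), (-2, 14)) = 31.7805
d((29, 21), (-30, -2)) = 63.3246
d((29, 21), (-12, -6)) = 49.0918
d((29, 21), (28, 19)) = 2.2361 <-- minimum
d((29, 21), (-13, -18)) = 57.3149
d((-2, 14), (-30, -2)) = 32.249
d((-2, 14), (-12, -6)) = 22.3607
d((-2, 14), (28, 19)) = 30.4138
d((-2, 14), (-13, -18)) = 33.8378
d((-30, -2), (-12, -6)) = 18.4391
d((-30, -2), (28, 19)) = 61.6847
d((-30, -2), (-13, -18)) = 23.3452
d((-12, -6), (28, 19)) = 47.1699
d((-12, -6), (-13, -18)) = 12.0416
d((28, 19), (-13, -18)) = 55.2268

Closest pair: (29, 21) and (28, 19) with distance 2.2361

The closest pair is (29, 21) and (28, 19) with Euclidean distance 2.2361. For 7 points, brute-force pairwise comparison is shown above. For large n, the divide-and-conquer algorithm (sort by x, recurse on halves, check the dividing strip) achieves O(n log n).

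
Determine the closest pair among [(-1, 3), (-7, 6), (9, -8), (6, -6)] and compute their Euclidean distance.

Computing all pairwise distances among 4 points:

d((-1, 3), (-7, 6)) = 6.7082
d((-1, 3), (9, -8)) = 14.8661
d((-1, 3), (6, -6)) = 11.4018
d((-7, 6), (9, -8)) = 21.2603
d((-7, 6), (6, -6)) = 17.6918
d((9, -8), (6, -6)) = 3.6056 <-- minimum

Closest pair: (9, -8) and (6, -6) with distance 3.6056

The closest pair is (9, -8) and (6, -6) with Euclidean distance 3.6056. For 4 points, brute-force pairwise comparison is shown above. For large n, the divide-and-conquer algorithm (sort by x, recurse on halves, check the dividing strip) achieves O(n log n).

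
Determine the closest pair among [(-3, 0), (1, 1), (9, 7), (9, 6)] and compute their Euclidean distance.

Computing all pairwise distances among 4 points:

d((-3, 0), (1, 1)) = 4.1231
d((-3, 0), (9, 7)) = 13.8924
d((-3, 0), (9, 6)) = 13.4164
d((1, 1), (9, 7)) = 10.0
d((1, 1), (9, 6)) = 9.434
d((9, 7), (9, 6)) = 1.0 <-- minimum

Closest pair: (9, 7) and (9, 6) with distance 1.0

The closest pair is (9, 7) and (9, 6) with Euclidean distance 1.0. For 4 points, brute-force pairwise comparison is shown above. For large n, the divide-and-conquer algorithm (sort by x, recurse on halves, check the dividing strip) achieves O(n log n).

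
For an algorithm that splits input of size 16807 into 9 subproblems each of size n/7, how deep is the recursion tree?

For divide and conquer with division factor 7:

Problem sizes at each level:
Level 0: 16807
Level 1: 2401
Level 2: 343
Level 3: 49
Level 4: 7
Level 5: 1

The root is level 0 and the size-1 base case is level 5 (the tree spans levels 0 through 5, i.e. 6 levels counting the root), so the depth is the number of divisions: log_7(16807) = 5

The recursion tree depth is log_7(16807) = 5. At each level, the problem size is divided by 7, so it takes 5 divisions to reduce to a base case of size 1. The algorithm makes 9 recursive calls at each level.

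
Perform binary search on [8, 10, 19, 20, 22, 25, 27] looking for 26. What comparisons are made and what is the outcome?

Binary search for 26 in [8, 10, 19, 20, 22, 25, 27]:

lo=0, hi=6, mid=3, arr[mid]=20 -> 20 < 26, search right half
lo=4, hi=6, mid=5, arr[mid]=25 -> 25 < 26, search right half
lo=6, hi=6, mid=6, arr[mid]=27 -> 27 > 26, search left half
lo=6 > hi=5, target 26 not found

Binary search determines that 26 is not in the array after 3 comparisons. The search space was exhausted without finding the target.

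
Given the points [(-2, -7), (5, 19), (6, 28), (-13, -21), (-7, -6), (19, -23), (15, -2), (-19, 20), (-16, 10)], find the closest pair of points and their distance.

Computing all pairwise distances among 9 points:

d((-2, -7), (5, 19)) = 26.9258
d((-2, -7), (6, 28)) = 35.9026
d((-2, -7), (-13, -21)) = 17.8045
d((-2, -7), (-7, -6)) = 5.099 <-- minimum
d((-2, -7), (19, -23)) = 26.4008
d((-2, -7), (15, -2)) = 17.72
d((-2, -7), (-19, 20)) = 31.9061
d((-2, -7), (-16, 10)) = 22.0227
d((5, 19), (6, 28)) = 9.0554
d((5, 19), (-13, -21)) = 43.8634
d((5, 19), (-7, -6)) = 27.7308
d((5, 19), (19, -23)) = 44.2719
d((5, 19), (15, -2)) = 23.2594
d((5, 19), (-19, 20)) = 24.0208
d((5, 19), (-16, 10)) = 22.8473
d((6, 28), (-13, -21)) = 52.5547
d((6, 28), (-7, -6)) = 36.4005
d((6, 28), (19, -23)) = 52.6308
d((6, 28), (15, -2)) = 31.3209
d((6, 28), (-19, 20)) = 26.2488
d((6, 28), (-16, 10)) = 28.4253
d((-13, -21), (-7, -6)) = 16.1555
d((-13, -21), (19, -23)) = 32.0624
d((-13, -21), (15, -2)) = 33.8378
d((-13, -21), (-19, 20)) = 41.4367
d((-13, -21), (-16, 10)) = 31.1448
d((-7, -6), (19, -23)) = 31.0644
d((-7, -6), (15, -2)) = 22.3607
d((-7, -6), (-19, 20)) = 28.6356
d((-7, -6), (-16, 10)) = 18.3576
d((19, -23), (15, -2)) = 21.3776
d((19, -23), (-19, 20)) = 57.3847
d((19, -23), (-16, 10)) = 48.1041
d((15, -2), (-19, 20)) = 40.4969
d((15, -2), (-16, 10)) = 33.2415
d((-19, 20), (-16, 10)) = 10.4403

Closest pair: (-2, -7) and (-7, -6) with distance 5.099

The closest pair is (-2, -7) and (-7, -6) with Euclidean distance 5.099. For 9 points, brute-force pairwise comparison is shown above. For large n, the divide-and-conquer algorithm (sort by x, recurse on halves, check the dividing strip) achieves O(n log n).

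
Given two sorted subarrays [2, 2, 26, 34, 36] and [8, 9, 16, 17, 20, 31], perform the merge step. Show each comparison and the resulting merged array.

Merging process:

Compare 2 vs 8: take 2 from left. Merged: [2]
Compare 2 vs 8: take 2 from left. Merged: [2, 2]
Compare 26 vs 8: take 8 from right. Merged: [2, 2, 8]
Compare 26 vs 9: take 9 from right. Merged: [2, 2, 8, 9]
Compare 26 vs 16: take 16 from right. Merged: [2, 2, 8, 9, 16]
Compare 26 vs 17: take 17 from right. Merged: [2, 2, 8, 9, 16, 17]
Compare 26 vs 20: take 20 from right. Merged: [2, 2, 8, 9, 16, 17, 20]
Compare 26 vs 31: take 26 from left. Merged: [2, 2, 8, 9, 16, 17, 20, 26]
Compare 34 vs 31: take 31 from right. Merged: [2, 2, 8, 9, 16, 17, 20, 26, 31]
Append remaining from left: [34, 36]. Merged: [2, 2, 8, 9, 16, 17, 20, 26, 31, 34, 36]

Final merged array: [2, 2, 8, 9, 16, 17, 20, 26, 31, 34, 36]
Total comparisons: 9

The merged array is [2, 2, 8, 9, 16, 17, 20, 26, 31, 34, 36], requiring 9 comparisons. The merge step runs in O(n) time where n is the total number of elements.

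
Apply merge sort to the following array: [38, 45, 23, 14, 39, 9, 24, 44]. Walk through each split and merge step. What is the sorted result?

Merge sort trace:

Split: [38, 45, 23, 14, 39, 9, 24, 44] -> [38, 45, 23, 14] and [39, 9, 24, 44]
  Split: [38, 45, 23, 14] -> [38, 45] and [23, 14]
    Split: [38, 45] -> [38] and [45]
    Merge: [38] + [45] -> [38, 45]
    Split: [23, 14] -> [23] and [14]
    Merge: [23] + [14] -> [14, 23]
  Merge: [38, 45] + [14, 23] -> [14, 23, 38, 45]
  Split: [39, 9, 24, 44] -> [39, 9] and [24, 44]
    Split: [39, 9] -> [39] and [9]
    Merge: [39] + [9] -> [9, 39]
    Split: [24, 44] -> [24] and [44]
    Merge: [24] + [44] -> [24, 44]
  Merge: [9, 39] + [24, 44] -> [9, 24, 39, 44]
Merge: [14, 23, 38, 45] + [9, 24, 39, 44] -> [9, 14, 23, 24, 38, 39, 44, 45]

Final sorted array: [9, 14, 23, 24, 38, 39, 44, 45]

The merge sort proceeds by recursively splitting the array and merging sorted halves.
After all merges, the sorted array is [9, 14, 23, 24, 38, 39, 44, 45].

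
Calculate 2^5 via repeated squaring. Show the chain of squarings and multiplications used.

Computing 2^5 by squaring (build up from 2^1; each line after the first costs one multiplication):

2^1 = 2
2^2 = (2^1)^2 = 2^2 = 4
2^4 = (2^2)^2 = 4^2 = 16
2^5 = 2 * 2^4 = 2 * 16 = 32

Result: 32
Multiplications needed: 3 (3 lines after 2^1)

2^5 = 32. Using exponentiation by squaring, this requires 3 multiplications. The key idea: if the exponent is even, square the half-power; if odd, multiply by the base once.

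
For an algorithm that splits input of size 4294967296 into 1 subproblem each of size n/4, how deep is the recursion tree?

For divide and conquer with division factor 4:

Problem sizes at each level:
Level 0: 4294967296
Level 1: 1073741824
Level 2: 268435456
Level 3: 67108864
Level 4: 16777216
Level 5: 4194304
Level 6: 1048576
Level 7: 262144
Level 8: 65536
Level 9: 16384
Level 10: 4096
Level 11: 1024
Level 12: 256
Level 13: 64
Level 14: 16
Level 15: 4
Level 16: 1

The root is level 0 and the size-1 base case is level 16 (the tree spans levels 0 through 16, i.e. 17 levels counting the root), so the depth is the number of divisions: log_4(4294967296) = 16

The recursion tree depth is log_4(4294967296) = 16. At each level, the problem size is divided by 4, so it takes 16 divisions to reduce to a base case of size 1. The algorithm makes 1 recursive call at each level.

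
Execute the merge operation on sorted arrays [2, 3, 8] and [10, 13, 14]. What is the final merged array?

Merging process:

Compare 2 vs 10: take 2 from left. Merged: [2]
Compare 3 vs 10: take 3 from left. Merged: [2, 3]
Compare 8 vs 10: take 8 from left. Merged: [2, 3, 8]
Append remaining from right: [10, 13, 14]. Merged: [2, 3, 8, 10, 13, 14]

Final merged array: [2, 3, 8, 10, 13, 14]
Total comparisons: 3

The merged array is [2, 3, 8, 10, 13, 14], requiring 3 comparisons. The merge step runs in O(n) time where n is the total number of elements.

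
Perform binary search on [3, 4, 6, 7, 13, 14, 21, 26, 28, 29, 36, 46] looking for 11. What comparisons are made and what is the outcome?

Binary search for 11 in [3, 4, 6, 7, 13, 14, 21, 26, 28, 29, 36, 46]:

lo=0, hi=11, mid=5, arr[mid]=14 -> 14 > 11, search left half
lo=0, hi=4, mid=2, arr[mid]=6 -> 6 < 11, search right half
lo=3, hi=4, mid=3, arr[mid]=7 -> 7 < 11, search right half
lo=4, hi=4, mid=4, arr[mid]=13 -> 13 > 11, search left half
lo=4 > hi=3, target 11 not found

Binary search determines that 11 is not in the array after 4 comparisons. The search space was exhausted without finding the target.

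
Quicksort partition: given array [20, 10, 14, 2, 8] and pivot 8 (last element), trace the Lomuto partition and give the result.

Lomuto partition with pivot = 8:

Initial array: [20, 10, 14, 2, 8]

arr[0]=20 > 8: no swap
arr[1]=10 > 8: no swap
arr[2]=14 > 8: no swap
arr[3]=2 <= 8: swap with position 0, array becomes [2, 10, 14, 20, 8]

Place pivot at position 1: [2, 8, 14, 20, 10]
Pivot position: 1

After partitioning with pivot 8, the array becomes [2, 8, 14, 20, 10]. The pivot is placed at index 1. All elements to the left of the pivot are <= 8, and all elements to the right are > 8.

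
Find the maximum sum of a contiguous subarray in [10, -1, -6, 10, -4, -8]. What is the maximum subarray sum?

Using Kadane's algorithm on [10, -1, -6, 10, -4, -8]:

Scanning through the array:
Position 1 (value -1): max_ending_here = 9, max_so_far = 10
Position 2 (value -6): max_ending_here = 3, max_so_far = 10
Position 3 (value 10): max_ending_here = 13, max_so_far = 13
Position 4 (value -4): max_ending_here = 9, max_so_far = 13
Position 5 (value -8): max_ending_here = 1, max_so_far = 13

Maximum subarray: [10, -1, -6, 10]
Maximum sum: 13

The maximum subarray is [10, -1, -6, 10] with sum 13. This subarray runs from index 0 to index 3.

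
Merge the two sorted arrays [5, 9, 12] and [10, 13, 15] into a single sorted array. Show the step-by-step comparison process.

Merging process:

Compare 5 vs 10: take 5 from left. Merged: [5]
Compare 9 vs 10: take 9 from left. Merged: [5, 9]
Compare 12 vs 10: take 10 from right. Merged: [5, 9, 10]
Compare 12 vs 13: take 12 from left. Merged: [5, 9, 10, 12]
Append remaining from right: [13, 15]. Merged: [5, 9, 10, 12, 13, 15]

Final merged array: [5, 9, 10, 12, 13, 15]
Total comparisons: 4

The merged array is [5, 9, 10, 12, 13, 15], requiring 4 comparisons. The merge step runs in O(n) time where n is the total number of elements.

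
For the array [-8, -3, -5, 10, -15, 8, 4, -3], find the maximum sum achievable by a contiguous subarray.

Using Kadane's algorithm on [-8, -3, -5, 10, -15, 8, 4, -3]:

Scanning through the array:
Position 1 (value -3): max_ending_here = -3, max_so_far = -3
Position 2 (value -5): max_ending_here = -5, max_so_far = -3
Position 3 (value 10): max_ending_here = 10, max_so_far = 10
Position 4 (value -15): max_ending_here = -5, max_so_far = 10
Position 5 (value 8): max_ending_here = 8, max_so_far = 10
Position 6 (value 4): max_ending_here = 12, max_so_far = 12
Position 7 (value -3): max_ending_here = 9, max_so_far = 12

Maximum subarray: [8, 4]
Maximum sum: 12

The maximum subarray is [8, 4] with sum 12. This subarray runs from index 5 to index 6.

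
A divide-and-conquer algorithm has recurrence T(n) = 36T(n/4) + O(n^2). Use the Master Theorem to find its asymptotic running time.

Master Theorem for T(n) = 36T(n/4) + O(n^2):

a = 36, b = 4, c = 2
log_b(a) = log_4(36) = 2.5850

Case 1: c = 2 < log_4(36) = 2.5850
T(n) = O(n^(log_4 36))

For T(n) = 36T(n/4) + O(n^2): log_4(36) = 2.5850. This is Case 1 of the Master Theorem (c < log_b(a), work dominated by leaves), giving O(n^(log_4 36)).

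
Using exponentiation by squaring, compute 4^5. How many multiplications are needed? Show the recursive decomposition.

Computing 4^5 by squaring (build up from 4^1; each line after the first costs one multiplication):

4^1 = 4
4^2 = (4^1)^2 = 4^2 = 16
4^4 = (4^2)^2 = 16^2 = 256
4^5 = 4 * 4^4 = 4 * 256 = 1024

Result: 1024
Multiplications needed: 3 (3 lines after 4^1)

4^5 = 1024. Using exponentiation by squaring, this requires 3 multiplications. The key idea: if the exponent is even, square the half-power; if odd, multiply by the base once.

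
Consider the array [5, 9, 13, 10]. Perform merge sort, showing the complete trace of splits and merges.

Merge sort trace:

Split: [5, 9, 13, 10] -> [5, 9] and [13, 10]
  Split: [5, 9] -> [5] and [9]
  Merge: [5] + [9] -> [5, 9]
  Split: [13, 10] -> [13] and [10]
  Merge: [13] + [10] -> [10, 13]
Merge: [5, 9] + [10, 13] -> [5, 9, 10, 13]

Final sorted array: [5, 9, 10, 13]

The merge sort proceeds by recursively splitting the array and merging sorted halves.
After all merges, the sorted array is [5, 9, 10, 13].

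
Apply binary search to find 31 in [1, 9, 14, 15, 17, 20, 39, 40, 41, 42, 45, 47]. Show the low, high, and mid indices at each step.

Binary search for 31 in [1, 9, 14, 15, 17, 20, 39, 40, 41, 42, 45, 47]:

lo=0, hi=11, mid=5, arr[mid]=20 -> 20 < 31, search right half
lo=6, hi=11, mid=8, arr[mid]=41 -> 41 > 31, search left half
lo=6, hi=7, mid=6, arr[mid]=39 -> 39 > 31, search left half
lo=6 > hi=5, target 31 not found

Binary search determines that 31 is not in the array after 3 comparisons. The search space was exhausted without finding the target.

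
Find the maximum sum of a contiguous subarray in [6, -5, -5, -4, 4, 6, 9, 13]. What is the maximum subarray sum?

Using Kadane's algorithm on [6, -5, -5, -4, 4, 6, 9, 13]:

Scanning through the array:
Position 1 (value -5): max_ending_here = 1, max_so_far = 6
Position 2 (value -5): max_ending_here = -4, max_so_far = 6
Position 3 (value -4): max_ending_here = -4, max_so_far = 6
Position 4 (value 4): max_ending_here = 4, max_so_far = 6
Position 5 (value 6): max_ending_here = 10, max_so_far = 10
Position 6 (value 9): max_ending_here = 19, max_so_far = 19
Position 7 (value 13): max_ending_here = 32, max_so_far = 32

Maximum subarray: [4, 6, 9, 13]
Maximum sum: 32

The maximum subarray is [4, 6, 9, 13] with sum 32. This subarray runs from index 4 to index 7.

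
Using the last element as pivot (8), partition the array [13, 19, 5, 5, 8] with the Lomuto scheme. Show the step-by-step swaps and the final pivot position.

Lomuto partition with pivot = 8:

Initial array: [13, 19, 5, 5, 8]

arr[0]=13 > 8: no swap
arr[1]=19 > 8: no swap
arr[2]=5 <= 8: swap with position 0, array becomes [5, 19, 13, 5, 8]
arr[3]=5 <= 8: swap with position 1, array becomes [5, 5, 13, 19, 8]

Place pivot at position 2: [5, 5, 8, 19, 13]
Pivot position: 2

After partitioning with pivot 8, the array becomes [5, 5, 8, 19, 13]. The pivot is placed at index 2. All elements to the left of the pivot are <= 8, and all elements to the right are > 8.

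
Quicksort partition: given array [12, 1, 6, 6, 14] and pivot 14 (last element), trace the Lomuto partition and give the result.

Lomuto partition with pivot = 14:

Initial array: [12, 1, 6, 6, 14]

arr[0]=12 <= 14: swap with position 0, array becomes [12, 1, 6, 6, 14]
arr[1]=1 <= 14: swap with position 1, array becomes [12, 1, 6, 6, 14]
arr[2]=6 <= 14: swap with position 2, array becomes [12, 1, 6, 6, 14]
arr[3]=6 <= 14: swap with position 3, array becomes [12, 1, 6, 6, 14]

Place pivot at position 4: [12, 1, 6, 6, 14]
Pivot position: 4

After partitioning with pivot 14, the array becomes [12, 1, 6, 6, 14]. The pivot is placed at index 4. All elements to the left of the pivot are <= 14, and all elements to the right are > 14.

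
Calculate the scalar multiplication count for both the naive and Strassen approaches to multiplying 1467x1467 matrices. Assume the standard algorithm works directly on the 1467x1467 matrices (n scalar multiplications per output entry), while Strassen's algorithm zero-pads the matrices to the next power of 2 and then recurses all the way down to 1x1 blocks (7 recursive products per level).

Matrix multiplication for 1467x1467 matrices:

Strassen's algorithm requires power-of-2 dimensions. Pad 1467x1467 to 2048x2048 (next power of 2).

Standard algorithm: 1467^3 = 3157114563 multiplications
Strassen's algorithm: 7^(log2(2048)) = 7^11 = 1977326743 multiplications
Savings: 3157114563 - 1977326743 = 1179787820 multiplications

Standard: 3157114563 multiplications (1467^3). Strassen: 1977326743 multiplications (7^11, after padding to 2048x2048). Strassen reduces 8 recursive multiplications to 7 at each level.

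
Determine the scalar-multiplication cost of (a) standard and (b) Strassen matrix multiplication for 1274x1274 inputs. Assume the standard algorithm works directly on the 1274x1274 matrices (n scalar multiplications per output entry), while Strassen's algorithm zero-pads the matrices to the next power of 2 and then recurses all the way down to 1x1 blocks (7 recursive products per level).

Matrix multiplication for 1274x1274 matrices:

Strassen's algorithm requires power-of-2 dimensions. Pad 1274x1274 to 2048x2048 (next power of 2).

Standard algorithm: 1274^3 = 2067798824 multiplications
Strassen's algorithm: 7^(log2(2048)) = 7^11 = 1977326743 multiplications
Savings: 2067798824 - 1977326743 = 90472081 multiplications

Standard: 2067798824 multiplications (1274^3). Strassen: 1977326743 multiplications (7^11, after padding to 2048x2048). Strassen reduces 8 recursive multiplications to 7 at each level.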